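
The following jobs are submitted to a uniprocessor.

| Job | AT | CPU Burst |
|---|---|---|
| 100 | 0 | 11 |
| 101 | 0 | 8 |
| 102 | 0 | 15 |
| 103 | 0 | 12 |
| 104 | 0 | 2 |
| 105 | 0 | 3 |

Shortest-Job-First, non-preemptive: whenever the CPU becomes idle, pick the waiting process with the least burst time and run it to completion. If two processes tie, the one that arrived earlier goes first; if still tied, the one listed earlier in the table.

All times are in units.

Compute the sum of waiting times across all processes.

Gantt: | 104 0-2 | 105 2-5 | 101 5-13 | 100 13-24 | 103 24-36 | 102 36-51 |
Completion: 100=24  101=13  102=51  103=36  104=2  105=5
Waiting = turnaround − burst: 100=13, 101=5, 102=36, 103=24, 104=0, 105=2
Total waiting = 13 + 5 + 36 + 24 + 0 + 2 = 80

80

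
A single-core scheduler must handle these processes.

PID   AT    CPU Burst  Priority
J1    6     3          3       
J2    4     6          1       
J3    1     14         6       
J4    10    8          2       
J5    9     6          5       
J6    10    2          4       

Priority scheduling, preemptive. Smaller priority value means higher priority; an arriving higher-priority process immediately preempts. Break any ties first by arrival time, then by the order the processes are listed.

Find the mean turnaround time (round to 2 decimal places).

Timeline: | idle 0-1 | J3 1-4 | J2 4-10 | J4 10-18 | J1 18-21 | J6 21-23 | J5 23-29 | J3 29-40 |
Completion: J1=21  J2=10  J3=40  J4=18  J5=29  J6=23
Turnaround times: J1=15, J2=6, J3=39, J4=8, J5=20, J6=13
Average turnaround = (15+6+39+8+20+13) / 6 = 101/6 = 16.83

16.83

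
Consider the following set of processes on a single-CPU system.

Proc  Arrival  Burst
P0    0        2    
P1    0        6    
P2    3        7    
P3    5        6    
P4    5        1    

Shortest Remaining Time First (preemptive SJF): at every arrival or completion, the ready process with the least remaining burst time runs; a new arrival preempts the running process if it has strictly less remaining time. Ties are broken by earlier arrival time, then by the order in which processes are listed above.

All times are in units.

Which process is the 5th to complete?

P2

Gantt: | P0 0-2 | P1 2-5 | P4 5-6 | P1 6-9 | P3 9-15 | P2 15-22 |
Completion: P0=2  P1=9  P2=22  P3=15  P4=6
Finish order: P0 → P4 → P1 → P3 → P2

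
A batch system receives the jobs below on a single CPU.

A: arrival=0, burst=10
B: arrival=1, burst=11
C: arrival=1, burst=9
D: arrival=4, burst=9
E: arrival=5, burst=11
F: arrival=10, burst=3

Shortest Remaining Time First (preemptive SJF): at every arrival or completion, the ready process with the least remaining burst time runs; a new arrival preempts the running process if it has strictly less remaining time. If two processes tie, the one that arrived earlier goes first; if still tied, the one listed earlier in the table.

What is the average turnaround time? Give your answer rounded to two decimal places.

25.00

Schedule: | A 0-10 | F 10-13 | C 13-22 | D 22-31 | B 31-42 | E 42-53 |
Completion: A=10  B=42  C=22  D=31  E=53  F=13
Turnaround times: A=10, B=41, C=21, D=27, E=48, F=3
Average turnaround = (10+41+21+27+48+3) / 6 = 150/6 = 25.00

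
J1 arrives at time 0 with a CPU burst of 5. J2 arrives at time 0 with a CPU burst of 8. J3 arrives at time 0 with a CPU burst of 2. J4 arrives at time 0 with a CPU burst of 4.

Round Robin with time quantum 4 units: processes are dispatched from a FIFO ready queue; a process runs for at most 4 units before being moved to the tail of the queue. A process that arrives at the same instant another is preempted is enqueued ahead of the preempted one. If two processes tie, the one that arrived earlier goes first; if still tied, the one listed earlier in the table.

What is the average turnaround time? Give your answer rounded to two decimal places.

14.50

Timeline: | J1 0-4 | J2 4-8 | J3 8-10 | J4 10-14 | J1 14-15 | J2 15-19 |
Completion: J1=15  J2=19  J3=10  J4=14
Turnaround (C−A): J1=15  J2=19  J3=10  J4=14
Turnaround times: J1=15, J2=19, J3=10, J4=14
Average turnaround = (15+19+10+14) / 4 = 58/4 = 14.50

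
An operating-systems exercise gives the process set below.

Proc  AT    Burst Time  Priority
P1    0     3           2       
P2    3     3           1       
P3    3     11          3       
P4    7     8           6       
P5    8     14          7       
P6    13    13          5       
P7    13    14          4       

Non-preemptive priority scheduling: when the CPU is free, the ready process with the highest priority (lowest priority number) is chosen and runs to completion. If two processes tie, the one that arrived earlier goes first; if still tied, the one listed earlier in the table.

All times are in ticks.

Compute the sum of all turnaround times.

Gantt: | P1 0-3 | P2 3-6 | P3 6-17 | P7 17-31 | P6 31-44 | P4 44-52 | P5 52-66 |
Completion: P1=3  P2=6  P3=17  P4=52  P5=66  P6=44  P7=31
Turnaround (C−A): P1=3  P2=3  P3=14  P4=45  P5=58  P6=31  P7=18
Turnaround = completion − arrival: P1=3, P2=3, P3=14, P4=45, P5=58, P6=31, P7=18
Total turnaround = 3 + 3 + 14 + 45 + 58 + 31 + 18 = 172

172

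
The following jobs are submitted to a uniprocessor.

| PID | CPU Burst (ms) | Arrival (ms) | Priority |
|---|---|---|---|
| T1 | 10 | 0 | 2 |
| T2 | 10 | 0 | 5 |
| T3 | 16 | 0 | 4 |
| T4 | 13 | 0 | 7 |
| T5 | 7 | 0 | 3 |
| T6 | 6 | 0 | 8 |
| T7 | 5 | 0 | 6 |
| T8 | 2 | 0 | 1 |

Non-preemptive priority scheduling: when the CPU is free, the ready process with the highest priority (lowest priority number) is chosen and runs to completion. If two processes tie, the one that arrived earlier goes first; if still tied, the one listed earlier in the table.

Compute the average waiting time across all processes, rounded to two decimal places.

Gantt: | T8 0-2 | T1 2-12 | T5 12-19 | T3 19-35 | T2 35-45 | T7 45-50 | T4 50-63 | T6 63-69 |
Completion: T1=12  T2=45  T3=35  T4=63  T5=19  T6=69  T7=50  T8=2
Waiting times: T1=2, T2=35, T3=19, T4=50, T5=12, T6=63, T7=45, T8=0
Average waiting = (2+35+19+50+12+63+45+0) / 8 = 226/8 = 28.25

28.25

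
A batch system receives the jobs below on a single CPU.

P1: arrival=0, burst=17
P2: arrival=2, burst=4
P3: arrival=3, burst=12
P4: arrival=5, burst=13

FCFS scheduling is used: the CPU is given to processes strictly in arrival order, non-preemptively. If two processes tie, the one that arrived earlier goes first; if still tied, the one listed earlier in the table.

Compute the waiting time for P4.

28

Schedule: | P1 0-17 | P2 17-21 | P3 21-33 | P4 33-46 |
Completion: P1=17  P2=21  P3=33  P4=46
Turnaround (C−A): P1=17  P2=19  P3=30  P4=41
Waiting(P4) = turnaround − burst = 41 − 13 = 28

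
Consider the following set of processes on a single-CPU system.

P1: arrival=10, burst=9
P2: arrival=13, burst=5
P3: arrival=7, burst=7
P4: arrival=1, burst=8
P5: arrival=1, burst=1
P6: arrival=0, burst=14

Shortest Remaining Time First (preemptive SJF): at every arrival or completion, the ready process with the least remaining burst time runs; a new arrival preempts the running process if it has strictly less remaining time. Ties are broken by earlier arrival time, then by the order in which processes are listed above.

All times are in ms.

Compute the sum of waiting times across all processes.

Schedule: | P6 0-1 | P5 1-2 | P4 2-10 | P3 10-17 | P2 17-22 | P1 22-31 | P6 31-44 |
Completion: P1=31  P2=22  P3=17  P4=10  P5=2  P6=44
Waiting = turnaround − burst: P1=12, P2=4, P3=3, P4=1, P5=0, P6=30
Total waiting = 12 + 4 + 3 + 1 + 0 + 30 = 50

50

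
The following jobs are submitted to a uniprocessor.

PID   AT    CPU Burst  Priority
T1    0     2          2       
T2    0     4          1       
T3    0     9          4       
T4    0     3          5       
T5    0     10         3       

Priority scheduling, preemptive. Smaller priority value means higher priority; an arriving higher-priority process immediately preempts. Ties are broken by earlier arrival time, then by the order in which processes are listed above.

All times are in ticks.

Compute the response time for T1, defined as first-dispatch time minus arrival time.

Timeline: | T2 0-4 | T1 4-6 | T5 6-16 | T3 16-25 | T4 25-28 |
Completion: T1=6  T2=4  T3=25  T4=28  T5=16
Response(T1) = first start − arrival = 4 − 0 = 4

4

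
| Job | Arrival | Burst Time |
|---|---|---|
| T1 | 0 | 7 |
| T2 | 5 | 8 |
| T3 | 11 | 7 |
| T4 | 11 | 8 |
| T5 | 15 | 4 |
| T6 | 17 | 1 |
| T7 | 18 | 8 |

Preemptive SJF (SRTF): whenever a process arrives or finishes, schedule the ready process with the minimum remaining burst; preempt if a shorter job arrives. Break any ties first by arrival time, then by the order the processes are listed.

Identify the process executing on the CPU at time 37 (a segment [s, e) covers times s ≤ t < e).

Gantt: | T1 0-7 | T2 7-15 | T5 15-17 | T6 17-18 | T5 18-20 | T3 20-27 | T4 27-35 | T7 35-43 |
Completion: T1=7  T2=15  T3=27  T4=35  T5=20  T6=18  T7=43

T7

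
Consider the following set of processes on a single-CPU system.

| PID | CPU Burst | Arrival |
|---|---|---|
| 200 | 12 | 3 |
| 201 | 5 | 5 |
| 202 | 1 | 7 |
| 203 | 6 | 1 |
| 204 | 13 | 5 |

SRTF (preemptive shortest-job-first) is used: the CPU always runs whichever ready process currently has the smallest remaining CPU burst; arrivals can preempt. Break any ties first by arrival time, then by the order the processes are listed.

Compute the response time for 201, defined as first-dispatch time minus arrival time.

Schedule: | idle 0-1 | 203 1-7 | 202 7-8 | 201 8-13 | 200 13-25 | 204 25-38 |
Completion: 200=25  201=13  202=8  203=7  204=38
Turnaround (C−A): 200=22  201=8  202=1  203=6  204=33
Response(201) = first start − arrival = 8 − 5 = 3

3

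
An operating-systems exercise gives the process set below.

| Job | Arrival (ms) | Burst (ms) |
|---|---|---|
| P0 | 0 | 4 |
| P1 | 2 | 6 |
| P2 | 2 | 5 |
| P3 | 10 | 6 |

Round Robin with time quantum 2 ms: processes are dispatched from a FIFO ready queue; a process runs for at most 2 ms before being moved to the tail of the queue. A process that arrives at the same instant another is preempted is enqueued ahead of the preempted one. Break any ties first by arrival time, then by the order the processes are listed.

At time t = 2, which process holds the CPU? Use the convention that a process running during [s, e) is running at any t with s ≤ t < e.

Timeline: | P0 0-2 | P1 2-4 | P2 4-6 | P0 6-8 | P1 8-10 | P2 10-12 | P3 12-14 | P1 14-16 | P2 16-17 | P3 17-21 |
Completion: P0=8  P1=16  P2=17  P3=21

P1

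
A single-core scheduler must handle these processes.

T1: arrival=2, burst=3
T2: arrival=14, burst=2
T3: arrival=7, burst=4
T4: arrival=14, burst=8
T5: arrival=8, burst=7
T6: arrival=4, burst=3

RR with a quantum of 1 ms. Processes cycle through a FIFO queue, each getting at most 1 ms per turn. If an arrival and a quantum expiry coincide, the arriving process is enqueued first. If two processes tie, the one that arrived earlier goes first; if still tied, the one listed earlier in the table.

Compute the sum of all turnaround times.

54

Timeline: | idle 0-2 | T1 2-4 | T6 4-5 | T1 5-6 | T6 6-7 | T3 7-8 | T6 8-9 | T5 9-10 | T3 10-11 | T5 11-12 | T3 12-13 | T5 13-14 | T3 14-15 | T2 15-16 | T4 16-17 | T5 17-18 | T2 18-19 | T4 19-20 | T5 20-21 | T4 21-22 | T5 22-23 | T4 23-24 | T5 24-25 | T4 25-29 |
Completion: T1=6  T2=19  T3=15  T4=29  T5=25  T6=9
Turnaround (C−A): T1=4  T2=5  T3=8  T4=15  T5=17  T6=5
Turnaround = completion − arrival: T1=4, T2=5, T3=8, T4=15, T5=17, T6=5
Total turnaround = 4 + 5 + 8 + 15 + 17 + 5 = 54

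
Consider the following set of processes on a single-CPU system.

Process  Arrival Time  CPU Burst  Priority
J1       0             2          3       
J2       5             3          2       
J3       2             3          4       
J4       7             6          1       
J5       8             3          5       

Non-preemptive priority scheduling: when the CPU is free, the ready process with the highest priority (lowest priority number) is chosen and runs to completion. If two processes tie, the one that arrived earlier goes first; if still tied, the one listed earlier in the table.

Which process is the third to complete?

J2

Timeline: | J1 0-2 | J3 2-5 | J2 5-8 | J4 8-14 | J5 14-17 |
Completion: J1=2  J2=8  J3=5  J4=14  J5=17
Finish order: J1 → J3 → J2 → J4 → J5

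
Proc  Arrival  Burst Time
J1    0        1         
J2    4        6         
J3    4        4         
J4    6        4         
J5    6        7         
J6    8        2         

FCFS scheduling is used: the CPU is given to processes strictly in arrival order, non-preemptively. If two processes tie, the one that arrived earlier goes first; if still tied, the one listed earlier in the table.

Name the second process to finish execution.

J2

Timeline: | J1 0-1 | idle 1-4 | J2 4-10 | J3 10-14 | J4 14-18 | J5 18-25 | J6 25-27 |
Completion: J1=1  J2=10  J3=14  J4=18  J5=25  J6=27
Finish order: J1 → J2 → J3 → J4 → J5 → J6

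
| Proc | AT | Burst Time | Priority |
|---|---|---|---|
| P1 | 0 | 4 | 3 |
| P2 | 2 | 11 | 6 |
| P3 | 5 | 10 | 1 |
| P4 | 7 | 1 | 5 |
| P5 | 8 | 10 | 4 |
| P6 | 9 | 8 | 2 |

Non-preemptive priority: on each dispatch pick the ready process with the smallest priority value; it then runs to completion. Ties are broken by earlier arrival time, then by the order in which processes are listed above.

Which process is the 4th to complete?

P6

Schedule: | P1 0-4 | P2 4-15 | P3 15-25 | P6 25-33 | P5 33-43 | P4 43-44 |
Completion: P1=4  P2=15  P3=25  P4=44  P5=43  P6=33
Finish order: P1 → P2 → P3 → P6 → P5 → P4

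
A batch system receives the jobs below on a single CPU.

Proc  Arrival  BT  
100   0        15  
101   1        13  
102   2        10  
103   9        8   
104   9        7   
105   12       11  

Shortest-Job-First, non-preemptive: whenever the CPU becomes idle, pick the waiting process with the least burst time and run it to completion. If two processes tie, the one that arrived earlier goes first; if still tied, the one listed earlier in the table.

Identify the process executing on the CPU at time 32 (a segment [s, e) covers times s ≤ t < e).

102

Schedule: | 100 0-15 | 104 15-22 | 103 22-30 | 102 30-40 | 105 40-51 | 101 51-64 |
Completion: 100=15  101=64  102=40  103=30  104=22  105=51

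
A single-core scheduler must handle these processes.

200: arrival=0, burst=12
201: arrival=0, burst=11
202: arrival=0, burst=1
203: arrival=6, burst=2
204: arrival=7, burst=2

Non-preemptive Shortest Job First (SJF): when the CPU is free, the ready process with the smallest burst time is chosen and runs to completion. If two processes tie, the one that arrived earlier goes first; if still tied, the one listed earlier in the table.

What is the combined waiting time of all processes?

30

Schedule: | 202 0-1 | 201 1-12 | 203 12-14 | 204 14-16 | 200 16-28 |
Completion: 200=28  201=12  202=1  203=14  204=16
Waiting = turnaround − burst: 200=16, 201=1, 202=0, 203=6, 204=7
Total waiting = 16 + 1 + 0 + 6 + 7 = 30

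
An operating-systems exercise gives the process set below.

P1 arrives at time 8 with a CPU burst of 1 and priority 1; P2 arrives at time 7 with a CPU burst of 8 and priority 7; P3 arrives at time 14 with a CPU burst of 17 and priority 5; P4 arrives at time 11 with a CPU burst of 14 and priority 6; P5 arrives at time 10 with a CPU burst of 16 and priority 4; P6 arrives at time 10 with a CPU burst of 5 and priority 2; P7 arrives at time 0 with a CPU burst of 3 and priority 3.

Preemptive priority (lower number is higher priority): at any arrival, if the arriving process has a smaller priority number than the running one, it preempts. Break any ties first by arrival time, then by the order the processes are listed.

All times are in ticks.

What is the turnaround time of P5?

Timeline: | P7 0-3 | idle 3-7 | P2 7-8 | P1 8-9 | P2 9-10 | P6 10-15 | P5 15-31 | P3 31-48 | P4 48-62 | P2 62-68 |
Completion: P1=9  P2=68  P3=48  P4=62  P5=31  P6=15  P7=3
Turnaround (C−A): P1=1  P2=61  P3=34  P4=51  P5=21  P6=5  P7=3
Turnaround(P5) = completion − arrival = 31 − 10 = 21

21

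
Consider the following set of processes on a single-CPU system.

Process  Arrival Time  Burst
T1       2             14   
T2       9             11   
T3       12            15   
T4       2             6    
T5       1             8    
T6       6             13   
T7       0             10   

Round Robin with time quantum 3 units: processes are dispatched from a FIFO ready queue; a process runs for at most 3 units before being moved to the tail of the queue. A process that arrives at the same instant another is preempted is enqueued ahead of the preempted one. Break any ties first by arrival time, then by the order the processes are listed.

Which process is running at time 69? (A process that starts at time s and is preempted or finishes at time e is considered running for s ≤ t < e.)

T1

Gantt: | T7 0-3 | T5 3-6 | T1 6-9 | T4 9-12 | T7 12-15 | T6 15-18 | T5 18-21 | T2 21-24 | T1 24-27 | T3 27-30 | T4 30-33 | T7 33-36 | T6 36-39 | T5 39-41 | T2 41-44 | T1 44-47 | T3 47-50 | T7 50-51 | T6 51-54 | T2 54-57 | T1 57-60 | T3 60-63 | T6 63-66 | T2 66-68 | T1 68-70 | T3 70-73 | T6 73-74 | T3 74-77 |
Completion: T1=70  T2=68  T3=77  T4=33  T5=41  T6=74  T7=51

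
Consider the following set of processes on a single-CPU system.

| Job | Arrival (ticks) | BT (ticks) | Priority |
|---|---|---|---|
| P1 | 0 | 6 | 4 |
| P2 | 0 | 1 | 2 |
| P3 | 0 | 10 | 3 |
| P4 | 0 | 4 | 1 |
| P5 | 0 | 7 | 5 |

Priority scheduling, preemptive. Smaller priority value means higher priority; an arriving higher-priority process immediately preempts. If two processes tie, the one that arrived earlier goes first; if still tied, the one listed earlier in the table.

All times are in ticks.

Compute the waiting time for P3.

Gantt: | P4 0-4 | P2 4-5 | P3 5-15 | P1 15-21 | P5 21-28 |
Completion: P1=21  P2=5  P3=15  P4=4  P5=28
Turnaround (C−A): P1=21  P2=5  P3=15  P4=4  P5=28
Waiting(P3) = turnaround − burst = 15 − 10 = 5

5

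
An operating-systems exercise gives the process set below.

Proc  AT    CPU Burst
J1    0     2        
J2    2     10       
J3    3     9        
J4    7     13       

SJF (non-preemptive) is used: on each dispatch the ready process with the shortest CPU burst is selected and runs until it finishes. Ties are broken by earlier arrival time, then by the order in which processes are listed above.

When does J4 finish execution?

Schedule: | J1 0-2 | J2 2-12 | J3 12-21 | J4 21-34 |
Completion: J1=2  J2=12  J3=21  J4=34
Turnaround (C−A): J1=2  J2=10  J3=18  J4=27

34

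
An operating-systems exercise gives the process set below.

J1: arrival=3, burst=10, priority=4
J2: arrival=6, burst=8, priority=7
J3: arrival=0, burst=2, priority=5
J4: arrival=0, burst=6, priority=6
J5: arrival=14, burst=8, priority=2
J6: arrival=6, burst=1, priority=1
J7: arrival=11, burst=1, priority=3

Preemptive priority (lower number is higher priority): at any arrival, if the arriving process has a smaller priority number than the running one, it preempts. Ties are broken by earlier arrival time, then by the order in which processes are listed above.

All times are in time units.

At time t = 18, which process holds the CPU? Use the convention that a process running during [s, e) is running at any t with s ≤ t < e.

Timeline: | J3 0-2 | J4 2-3 | J1 3-6 | J6 6-7 | J1 7-11 | J7 11-12 | J1 12-14 | J5 14-22 | J1 22-23 | J4 23-28 | J2 28-36 |
Completion: J1=23  J2=36  J3=2  J4=28  J5=22  J6=7  J7=12
Turnaround (C−A): J1=20  J2=30  J3=2  J4=28  J5=8  J6=1  J7=1

J5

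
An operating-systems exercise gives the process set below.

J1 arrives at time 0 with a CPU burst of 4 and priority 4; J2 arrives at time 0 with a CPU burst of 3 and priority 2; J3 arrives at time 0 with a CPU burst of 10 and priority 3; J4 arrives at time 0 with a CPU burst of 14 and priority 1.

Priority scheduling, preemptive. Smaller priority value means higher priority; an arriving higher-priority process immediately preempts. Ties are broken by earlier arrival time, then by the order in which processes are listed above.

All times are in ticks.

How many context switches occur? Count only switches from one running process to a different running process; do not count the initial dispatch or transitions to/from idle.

3

Schedule: | J4 0-14 | J2 14-17 | J3 17-27 | J1 27-31 |
Completion: J1=31  J2=17  J3=27  J4=14
Turnaround (C−A): J1=31  J2=17  J3=27  J4=14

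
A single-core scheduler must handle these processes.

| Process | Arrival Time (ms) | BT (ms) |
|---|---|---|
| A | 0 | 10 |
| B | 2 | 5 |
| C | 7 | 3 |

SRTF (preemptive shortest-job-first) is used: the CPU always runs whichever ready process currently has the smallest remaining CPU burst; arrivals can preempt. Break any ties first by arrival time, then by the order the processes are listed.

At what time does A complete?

Schedule: | A 0-2 | B 2-7 | C 7-10 | A 10-18 |
Completion: A=18  B=7  C=10

18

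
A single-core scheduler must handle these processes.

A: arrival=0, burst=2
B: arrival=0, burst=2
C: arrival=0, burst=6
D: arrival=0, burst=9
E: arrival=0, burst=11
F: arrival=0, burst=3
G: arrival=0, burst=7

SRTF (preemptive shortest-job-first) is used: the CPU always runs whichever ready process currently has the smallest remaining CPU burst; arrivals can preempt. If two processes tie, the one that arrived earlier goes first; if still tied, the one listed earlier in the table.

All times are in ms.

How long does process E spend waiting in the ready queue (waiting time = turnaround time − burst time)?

29

Schedule: | A 0-2 | B 2-4 | F 4-7 | C 7-13 | G 13-20 | D 20-29 | E 29-40 |
Completion: A=2  B=4  C=13  D=29  E=40  F=7  G=20
Waiting(E) = turnaround − burst = 40 − 11 = 29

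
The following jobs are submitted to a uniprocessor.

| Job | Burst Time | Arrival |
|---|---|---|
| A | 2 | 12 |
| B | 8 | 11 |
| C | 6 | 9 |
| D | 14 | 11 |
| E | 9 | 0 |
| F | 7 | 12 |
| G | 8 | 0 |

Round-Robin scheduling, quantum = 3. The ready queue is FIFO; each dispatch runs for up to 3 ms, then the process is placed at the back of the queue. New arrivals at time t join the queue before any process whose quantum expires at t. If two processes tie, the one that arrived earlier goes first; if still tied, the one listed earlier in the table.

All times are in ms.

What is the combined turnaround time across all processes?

202

Gantt: | E 0-3 | G 3-6 | E 6-9 | G 9-12 | C 12-15 | E 15-18 | B 18-21 | D 21-24 | A 24-26 | F 26-29 | G 29-31 | C 31-34 | B 34-37 | D 37-40 | F 40-43 | B 43-45 | D 45-48 | F 48-49 | D 49-54 |
Completion: A=26  B=45  C=34  D=54  E=18  F=49  G=31
Turnaround (C−A): A=14  B=34  C=25  D=43  E=18  F=37  G=31
Turnaround = completion − arrival: A=14, B=34, C=25, D=43, E=18, F=37, G=31
Total turnaround = 14 + 34 + 25 + 43 + 18 + 37 + 31 = 202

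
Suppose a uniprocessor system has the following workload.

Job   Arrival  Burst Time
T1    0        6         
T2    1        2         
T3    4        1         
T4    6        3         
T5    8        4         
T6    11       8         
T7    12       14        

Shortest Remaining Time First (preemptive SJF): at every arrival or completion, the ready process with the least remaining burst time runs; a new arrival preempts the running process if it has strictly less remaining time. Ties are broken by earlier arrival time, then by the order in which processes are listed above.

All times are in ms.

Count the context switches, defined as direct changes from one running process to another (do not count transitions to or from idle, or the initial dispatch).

8

Gantt: | T1 0-1 | T2 1-3 | T1 3-4 | T3 4-5 | T1 5-9 | T4 9-12 | T5 12-16 | T6 16-24 | T7 24-38 |
Completion: T1=9  T2=3  T3=5  T4=12  T5=16  T6=24  T7=38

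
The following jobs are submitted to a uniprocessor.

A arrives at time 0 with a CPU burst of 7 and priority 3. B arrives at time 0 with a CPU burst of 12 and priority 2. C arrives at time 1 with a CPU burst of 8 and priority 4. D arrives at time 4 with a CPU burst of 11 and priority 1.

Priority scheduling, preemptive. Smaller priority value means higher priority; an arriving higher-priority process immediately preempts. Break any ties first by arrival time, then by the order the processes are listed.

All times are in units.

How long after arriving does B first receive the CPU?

0

Gantt: | B 0-4 | D 4-15 | B 15-23 | A 23-30 | C 30-38 |
Completion: A=30  B=23  C=38  D=15
Turnaround (C−A): A=30  B=23  C=37  D=11
Response(B) = first start − arrival = 0 − 0 = 0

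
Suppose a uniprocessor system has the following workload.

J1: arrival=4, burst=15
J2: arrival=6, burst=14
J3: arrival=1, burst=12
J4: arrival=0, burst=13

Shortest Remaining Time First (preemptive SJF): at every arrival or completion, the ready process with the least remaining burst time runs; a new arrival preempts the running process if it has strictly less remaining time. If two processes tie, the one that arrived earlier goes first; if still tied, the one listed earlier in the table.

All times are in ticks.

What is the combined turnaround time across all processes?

Schedule: | J4 0-13 | J3 13-25 | J2 25-39 | J1 39-54 |
Completion: J1=54  J2=39  J3=25  J4=13
Turnaround = completion − arrival: J1=50, J2=33, J3=24, J4=13
Total turnaround = 50 + 33 + 24 + 13 = 120

120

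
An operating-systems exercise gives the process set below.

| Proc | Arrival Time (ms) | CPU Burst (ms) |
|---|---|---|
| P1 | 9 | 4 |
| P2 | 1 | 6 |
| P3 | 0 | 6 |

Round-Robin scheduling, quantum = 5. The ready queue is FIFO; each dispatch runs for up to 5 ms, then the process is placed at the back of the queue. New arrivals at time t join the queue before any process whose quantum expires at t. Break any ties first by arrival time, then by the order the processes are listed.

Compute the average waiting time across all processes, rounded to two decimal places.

Timeline: | P3 0-5 | P2 5-10 | P3 10-11 | P1 11-15 | P2 15-16 |
Completion: P1=15  P2=16  P3=11
Waiting times: P1=2, P2=9, P3=5
Average waiting = (2+9+5) / 3 = 16/3 = 5.33

5.33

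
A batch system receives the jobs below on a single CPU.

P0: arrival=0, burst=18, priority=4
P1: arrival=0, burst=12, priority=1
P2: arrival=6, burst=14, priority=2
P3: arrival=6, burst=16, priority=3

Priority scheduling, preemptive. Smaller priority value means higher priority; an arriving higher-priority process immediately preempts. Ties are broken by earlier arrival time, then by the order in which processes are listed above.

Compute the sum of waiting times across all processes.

Timeline: | P1 0-12 | P2 12-26 | P3 26-42 | P0 42-60 |
Completion: P0=60  P1=12  P2=26  P3=42
Waiting = turnaround − burst: P0=42, P1=0, P2=6, P3=20
Total waiting = 42 + 0 + 6 + 20 = 68

68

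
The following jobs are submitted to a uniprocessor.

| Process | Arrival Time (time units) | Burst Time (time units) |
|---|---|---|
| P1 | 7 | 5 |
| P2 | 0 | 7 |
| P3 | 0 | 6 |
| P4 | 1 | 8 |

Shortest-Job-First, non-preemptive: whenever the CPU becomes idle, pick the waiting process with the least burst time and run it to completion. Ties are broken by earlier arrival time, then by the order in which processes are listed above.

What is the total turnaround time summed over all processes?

Timeline: | P3 0-6 | P2 6-13 | P1 13-18 | P4 18-26 |
Completion: P1=18  P2=13  P3=6  P4=26
Turnaround = completion − arrival: P1=11, P2=13, P3=6, P4=25
Total turnaround = 11 + 13 + 6 + 25 = 55

55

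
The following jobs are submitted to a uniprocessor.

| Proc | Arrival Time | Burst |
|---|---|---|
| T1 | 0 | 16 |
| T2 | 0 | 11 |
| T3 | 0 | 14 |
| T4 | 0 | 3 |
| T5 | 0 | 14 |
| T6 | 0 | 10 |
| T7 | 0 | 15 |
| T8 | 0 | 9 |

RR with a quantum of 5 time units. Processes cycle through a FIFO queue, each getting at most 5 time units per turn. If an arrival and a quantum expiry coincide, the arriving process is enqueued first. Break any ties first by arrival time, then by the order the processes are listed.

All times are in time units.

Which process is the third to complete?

T8

Timeline: | T1 0-5 | T2 5-10 | T3 10-15 | T4 15-18 | T5 18-23 | T6 23-28 | T7 28-33 | T8 33-38 | T1 38-43 | T2 43-48 | T3 48-53 | T5 53-58 | T6 58-63 | T7 63-68 | T8 68-72 | T1 72-77 | T2 77-78 | T3 78-82 | T5 82-86 | T7 86-91 | T1 91-92 |
Completion: T1=92  T2=78  T3=82  T4=18  T5=86  T6=63  T7=91  T8=72
Turnaround (C−A): T1=92  T2=78  T3=82  T4=18  T5=86  T6=63  T7=91  T8=72
Finish order: T4 → T6 → T8 → T2 → T3 → T5 → T7 → T1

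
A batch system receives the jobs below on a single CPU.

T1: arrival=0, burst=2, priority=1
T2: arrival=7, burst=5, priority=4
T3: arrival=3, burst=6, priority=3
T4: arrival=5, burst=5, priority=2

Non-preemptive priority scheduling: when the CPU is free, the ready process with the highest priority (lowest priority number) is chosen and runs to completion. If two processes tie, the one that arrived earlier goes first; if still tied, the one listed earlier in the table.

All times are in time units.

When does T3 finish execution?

Timeline: | T1 0-2 | idle 2-3 | T3 3-9 | T4 9-14 | T2 14-19 |
Completion: T1=2  T2=19  T3=9  T4=14
Turnaround (C−A): T1=2  T2=12  T3=6  T4=9

9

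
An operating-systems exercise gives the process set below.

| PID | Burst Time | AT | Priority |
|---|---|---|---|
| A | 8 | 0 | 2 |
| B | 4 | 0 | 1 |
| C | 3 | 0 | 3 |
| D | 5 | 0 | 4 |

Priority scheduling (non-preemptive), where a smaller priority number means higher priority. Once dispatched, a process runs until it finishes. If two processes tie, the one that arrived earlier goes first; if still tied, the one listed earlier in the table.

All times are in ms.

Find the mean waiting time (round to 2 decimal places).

7.75

Gantt: | B 0-4 | A 4-12 | C 12-15 | D 15-20 |
Completion: A=12  B=4  C=15  D=20
Turnaround (C−A): A=12  B=4  C=15  D=20
Waiting times: A=4, B=0, C=12, D=15
Average waiting = (4+0+12+15) / 4 = 31/4 = 7.75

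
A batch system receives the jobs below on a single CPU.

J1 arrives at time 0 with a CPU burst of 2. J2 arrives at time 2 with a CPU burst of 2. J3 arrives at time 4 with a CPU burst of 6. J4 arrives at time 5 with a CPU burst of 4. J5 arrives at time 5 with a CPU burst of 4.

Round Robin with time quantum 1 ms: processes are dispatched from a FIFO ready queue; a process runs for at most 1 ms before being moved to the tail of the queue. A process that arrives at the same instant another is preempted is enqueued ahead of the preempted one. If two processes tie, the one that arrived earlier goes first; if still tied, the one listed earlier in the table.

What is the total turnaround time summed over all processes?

39

Gantt: | J1 0-2 | J2 2-4 | J3 4-5 | J4 5-6 | J5 6-7 | J3 7-8 | J4 8-9 | J5 9-10 | J3 10-11 | J4 11-12 | J5 12-13 | J3 13-14 | J4 14-15 | J5 15-16 | J3 16-18 |
Completion: J1=2  J2=4  J3=18  J4=15  J5=16
Turnaround (C−A): J1=2  J2=2  J3=14  J4=10  J5=11
Turnaround = completion − arrival: J1=2, J2=2, J3=14, J4=10, J5=11
Total turnaround = 2 + 2 + 14 + 10 + 11 = 39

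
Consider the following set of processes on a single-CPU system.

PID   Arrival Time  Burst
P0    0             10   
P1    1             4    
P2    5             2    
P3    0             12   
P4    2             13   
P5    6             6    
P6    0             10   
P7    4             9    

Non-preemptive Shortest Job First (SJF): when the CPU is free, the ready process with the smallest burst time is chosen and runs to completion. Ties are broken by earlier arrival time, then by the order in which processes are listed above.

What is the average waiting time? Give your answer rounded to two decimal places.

20.88

Schedule: | P0 0-10 | P2 10-12 | P1 12-16 | P5 16-22 | P7 22-31 | P6 31-41 | P3 41-53 | P4 53-66 |
Completion: P0=10  P1=16  P2=12  P3=53  P4=66  P5=22  P6=41  P7=31
Waiting times: P0=0, P1=11, P2=5, P3=41, P4=51, P5=10, P6=31, P7=18
Average waiting = (0+11+5+41+51+10+31+18) / 8 = 167/8 = 20.88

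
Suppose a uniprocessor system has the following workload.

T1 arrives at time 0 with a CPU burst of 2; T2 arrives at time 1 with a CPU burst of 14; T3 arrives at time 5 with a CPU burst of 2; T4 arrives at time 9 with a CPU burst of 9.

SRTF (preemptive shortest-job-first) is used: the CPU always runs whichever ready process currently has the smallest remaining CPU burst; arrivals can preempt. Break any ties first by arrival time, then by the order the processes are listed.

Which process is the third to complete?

Gantt: | T1 0-2 | T2 2-5 | T3 5-7 | T2 7-18 | T4 18-27 |
Completion: T1=2  T2=18  T3=7  T4=27
Finish order: T1 → T3 → T2 → T4

T2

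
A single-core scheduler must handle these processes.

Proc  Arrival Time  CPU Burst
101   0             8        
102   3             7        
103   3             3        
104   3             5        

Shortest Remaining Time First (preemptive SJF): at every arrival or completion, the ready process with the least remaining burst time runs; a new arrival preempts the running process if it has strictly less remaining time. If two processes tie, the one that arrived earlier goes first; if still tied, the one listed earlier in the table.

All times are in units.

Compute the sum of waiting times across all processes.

Gantt: | 101 0-3 | 103 3-6 | 101 6-11 | 104 11-16 | 102 16-23 |
Completion: 101=11  102=23  103=6  104=16
Turnaround (C−A): 101=11  102=20  103=3  104=13
Waiting = turnaround − burst: 101=3, 102=13, 103=0, 104=8
Total waiting = 3 + 13 + 0 + 8 = 24

24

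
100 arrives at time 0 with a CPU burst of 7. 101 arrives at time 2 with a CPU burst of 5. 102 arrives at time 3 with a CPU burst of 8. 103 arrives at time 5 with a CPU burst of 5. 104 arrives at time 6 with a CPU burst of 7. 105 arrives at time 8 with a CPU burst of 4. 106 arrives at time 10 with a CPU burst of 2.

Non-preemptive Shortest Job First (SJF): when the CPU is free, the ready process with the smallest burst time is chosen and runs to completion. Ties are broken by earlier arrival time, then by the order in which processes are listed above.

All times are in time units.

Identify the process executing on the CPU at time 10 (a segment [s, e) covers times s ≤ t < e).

Timeline: | 100 0-7 | 101 7-12 | 106 12-14 | 105 14-18 | 103 18-23 | 104 23-30 | 102 30-38 |
Completion: 100=7  101=12  102=38  103=23  104=30  105=18  106=14
Turnaround (C−A): 100=7  101=10  102=35  103=18  104=24  105=10  106=4

101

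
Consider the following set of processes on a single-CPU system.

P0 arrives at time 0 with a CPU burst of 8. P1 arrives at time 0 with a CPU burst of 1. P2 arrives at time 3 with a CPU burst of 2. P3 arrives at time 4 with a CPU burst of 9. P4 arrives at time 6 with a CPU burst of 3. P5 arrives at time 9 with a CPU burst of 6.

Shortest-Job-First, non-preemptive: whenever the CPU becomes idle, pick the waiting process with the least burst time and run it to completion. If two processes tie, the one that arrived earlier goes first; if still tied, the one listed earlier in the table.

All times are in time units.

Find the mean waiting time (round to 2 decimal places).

5.50

Gantt: | P1 0-1 | P0 1-9 | P2 9-11 | P4 11-14 | P5 14-20 | P3 20-29 |
Completion: P0=9  P1=1  P2=11  P3=29  P4=14  P5=20
Turnaround (C−A): P0=9  P1=1  P2=8  P3=25  P4=8  P5=11
Waiting times: P0=1, P1=0, P2=6, P3=16, P4=5, P5=5
Average waiting = (1+0+6+16+5+5) / 6 = 33/6 = 5.50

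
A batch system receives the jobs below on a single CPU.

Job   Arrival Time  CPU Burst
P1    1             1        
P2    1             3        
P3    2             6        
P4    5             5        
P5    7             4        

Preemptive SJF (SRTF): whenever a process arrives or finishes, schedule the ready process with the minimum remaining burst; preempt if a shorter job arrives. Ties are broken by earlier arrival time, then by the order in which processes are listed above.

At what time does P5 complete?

Schedule: | idle 0-1 | P1 1-2 | P2 2-5 | P4 5-10 | P5 10-14 | P3 14-20 |
Completion: P1=2  P2=5  P3=20  P4=10  P5=14

14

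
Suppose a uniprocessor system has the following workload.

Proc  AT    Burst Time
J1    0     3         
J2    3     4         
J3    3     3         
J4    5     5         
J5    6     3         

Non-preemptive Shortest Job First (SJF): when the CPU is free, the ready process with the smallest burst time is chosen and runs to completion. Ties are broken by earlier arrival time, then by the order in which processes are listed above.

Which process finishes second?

Timeline: | J1 0-3 | J3 3-6 | J5 6-9 | J2 9-13 | J4 13-18 |
Completion: J1=3  J2=13  J3=6  J4=18  J5=9
Finish order: J1 → J3 → J5 → J2 → J4

J3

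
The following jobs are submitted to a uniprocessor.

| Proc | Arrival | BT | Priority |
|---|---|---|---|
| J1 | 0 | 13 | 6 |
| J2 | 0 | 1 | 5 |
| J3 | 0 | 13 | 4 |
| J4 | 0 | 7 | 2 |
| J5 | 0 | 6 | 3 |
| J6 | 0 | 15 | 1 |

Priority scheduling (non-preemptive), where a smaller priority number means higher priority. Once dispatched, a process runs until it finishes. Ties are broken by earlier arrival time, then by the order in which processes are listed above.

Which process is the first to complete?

J6

Schedule: | J6 0-15 | J4 15-22 | J5 22-28 | J3 28-41 | J2 41-42 | J1 42-55 |
Completion: J1=55  J2=42  J3=41  J4=22  J5=28  J6=15
Finish order: J6 → J4 → J5 → J3 → J2 → J1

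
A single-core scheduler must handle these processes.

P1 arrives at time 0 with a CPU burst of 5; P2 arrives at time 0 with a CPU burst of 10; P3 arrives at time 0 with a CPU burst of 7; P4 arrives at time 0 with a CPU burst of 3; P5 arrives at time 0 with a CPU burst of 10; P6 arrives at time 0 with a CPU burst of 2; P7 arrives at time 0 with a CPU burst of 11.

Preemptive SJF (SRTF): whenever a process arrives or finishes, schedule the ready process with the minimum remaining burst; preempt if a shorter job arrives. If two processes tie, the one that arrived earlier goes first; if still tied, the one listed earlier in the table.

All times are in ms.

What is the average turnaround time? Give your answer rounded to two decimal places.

Timeline: | P6 0-2 | P4 2-5 | P1 5-10 | P3 10-17 | P2 17-27 | P5 27-37 | P7 37-48 |
Completion: P1=10  P2=27  P3=17  P4=5  P5=37  P6=2  P7=48
Turnaround (C−A): P1=10  P2=27  P3=17  P4=5  P5=37  P6=2  P7=48
Turnaround times: P1=10, P2=27, P3=17, P4=5, P5=37, P6=2, P7=48
Average turnaround = (10+27+17+5+37+2+48) / 7 = 146/7 = 20.86

20.86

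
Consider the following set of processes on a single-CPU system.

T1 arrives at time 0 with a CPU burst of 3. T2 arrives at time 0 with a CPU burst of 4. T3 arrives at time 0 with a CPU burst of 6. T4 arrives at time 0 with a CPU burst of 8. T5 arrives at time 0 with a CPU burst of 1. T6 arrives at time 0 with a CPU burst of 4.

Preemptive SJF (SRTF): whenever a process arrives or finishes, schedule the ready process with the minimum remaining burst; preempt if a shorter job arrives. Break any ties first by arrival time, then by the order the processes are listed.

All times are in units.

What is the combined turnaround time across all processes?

69

Timeline: | T5 0-1 | T1 1-4 | T2 4-8 | T6 8-12 | T3 12-18 | T4 18-26 |
Completion: T1=4  T2=8  T3=18  T4=26  T5=1  T6=12
Turnaround = completion − arrival: T1=4, T2=8, T3=18, T4=26, T5=1, T6=12
Total turnaround = 4 + 8 + 18 + 26 + 1 + 12 = 69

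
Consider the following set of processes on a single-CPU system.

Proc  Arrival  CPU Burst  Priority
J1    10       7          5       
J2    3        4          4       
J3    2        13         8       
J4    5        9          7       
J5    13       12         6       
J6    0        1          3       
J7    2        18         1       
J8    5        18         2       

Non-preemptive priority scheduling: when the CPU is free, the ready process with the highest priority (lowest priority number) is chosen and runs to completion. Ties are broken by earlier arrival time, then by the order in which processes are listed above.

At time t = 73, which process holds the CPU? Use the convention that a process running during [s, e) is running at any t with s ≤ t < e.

J3

Schedule: | J6 0-1 | idle 1-2 | J7 2-20 | J8 20-38 | J2 38-42 | J1 42-49 | J5 49-61 | J4 61-70 | J3 70-83 |
Completion: J1=49  J2=42  J3=83  J4=70  J5=61  J6=1  J7=20  J8=38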